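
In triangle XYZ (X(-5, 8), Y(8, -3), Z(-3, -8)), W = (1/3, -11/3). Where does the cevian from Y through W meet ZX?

Barycentric coordinates of W with respect to XYZ: (1/6, 1/3, 1/2).
On side ZX the Y-coordinate is zero; dropping W's Y-weight 1/3 and renormalizing the remaining 1/2 : 1/6 gives weights 3/4, 1/4 on Z, X.
V = (3/4)·(-3, -8) + (1/4)·(-5, 8) = (-7/2, -4).

(-7/2, -4)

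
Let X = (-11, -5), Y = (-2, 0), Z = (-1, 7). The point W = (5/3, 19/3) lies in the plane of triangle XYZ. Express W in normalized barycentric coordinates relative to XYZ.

Signed area of the reference triangle: [XYZ] = ½·((-11)·(0−7) + (-2)·(7−(-5)) + (-1)·(-5−0)) = ½·(77 − 24 + 5) = 29.
[WYZ] = ½·((5/3)·(0−7) + (-2)·(7−(19/3)) + (-1)·(19/3−0)) = ½·(-35/3 − 4/3 − 19/3) = -29/3, so the X-coordinate is (-29/3)/29 = -1/3.
[XWZ] = ½·((-11)·(19/3−7) + (5/3)·(7−(-5)) + (-1)·(-5−(19/3))) = ½·(22/3 + 20 + 34/3) = 58/3, so the Y-coordinate is 2/3.
[XYW] = ½·((-11)·(0−(19/3)) + (-2)·(19/3−(-5)) + (5/3)·(-5−0)) = ½·(209/3 − 68/3 − 25/3) = 58/3, so the Z-coordinate is 2/3.
Check: -1/3 + 2/3 + 2/3 = 1.

(-1/3, 2/3, 2/3)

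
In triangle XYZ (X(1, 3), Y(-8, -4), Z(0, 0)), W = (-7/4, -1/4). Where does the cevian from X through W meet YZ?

Barycentric coordinates of W with respect to XYZ: (1/4, 1/4, 1/2).
On side YZ the X-coordinate is zero; dropping W's X-weight 1/4 and renormalizing the remaining 1/4 : 1/2 gives weights 1/3, 2/3 on Y, Z.
V = (1/3)·(-8, -4) + (2/3)·(0, 0) = (-8/3, -4/3).

(-8/3, -4/3)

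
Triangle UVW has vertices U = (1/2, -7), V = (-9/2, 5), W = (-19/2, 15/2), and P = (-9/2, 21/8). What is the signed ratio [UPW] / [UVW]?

1/2

[UVW] = ½·((1/2)·(5−(15/2)) + (-9/2)·(15/2−(-7)) + (-19/2)·(-7−5)) = ½·(-5/4 − 261/4 + 114) = 95/4.
[UPW] = ½·((1/2)·(21/8−(15/2)) + (-9/2)·(15/2−(-7)) + (-19/2)·(-7−(21/8))) = ½·(-39/16 − 261/4 + 1463/16) = 95/8, so the ratio is (95/8)/(95/4) = 1/2.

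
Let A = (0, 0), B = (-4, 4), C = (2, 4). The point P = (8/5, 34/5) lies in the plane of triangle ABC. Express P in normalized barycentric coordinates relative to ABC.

(-7/10, 3/10, 7/5)

Signed area of the reference triangle: [ABC] = ½·(0·(4−4) + (-4)·(4−0) + 2·(0−4)) = ½·(0 − 16 − 8) = -12.
[PBC] = ½·((8/5)·(4−4) + (-4)·(4−(34/5)) + 2·(34/5−4)) = ½·(0 + 56/5 + 28/5) = 42/5, so the A-coordinate is (42/5)/(-12) = -7/10.
[APC] = ½·(0·(34/5−4) + (8/5)·(4−0) + 2·(0−(34/5))) = ½·(0 + 32/5 − 68/5) = -18/5, so the B-coordinate is 3/10.
[ABP] = ½·(0·(4−(34/5)) + (-4)·(34/5−0) + (8/5)·(0−4)) = ½·(0 − 136/5 − 32/5) = -84/5, so the C-coordinate is 7/5.
Check: -7/10 + 3/10 + 7/5 = 1.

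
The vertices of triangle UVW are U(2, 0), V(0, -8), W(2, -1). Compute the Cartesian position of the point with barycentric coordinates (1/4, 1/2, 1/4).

(1, -17/4)

P = (1/4)·U + (1/2)·V + (1/4)·W.
x-coordinate: (1/4)·2 + (1/2)·0 + (1/4)·2 = 1.
y-coordinate: (1/4)·0 + (1/2)·(-8) + (1/4)·(-1) = -17/4.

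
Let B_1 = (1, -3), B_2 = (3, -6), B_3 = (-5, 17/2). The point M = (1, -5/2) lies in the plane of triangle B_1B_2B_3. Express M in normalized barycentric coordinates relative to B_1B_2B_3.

(1/5, 3/5, 1/5)

Signed area of the reference triangle: [B_1B_2B_3] = ½·(1·(-6−(17/2)) + 3·(17/2−(-3)) + (-5)·(-3−(-6))) = ½·(-29/2 + 69/2 − 15) = 5/2.
[MB_2B_3] = ½·(1·(-6−(17/2)) + 3·(17/2−(-5/2)) + (-5)·(-5/2−(-6))) = ½·(-29/2 + 33 − 35/2) = 1/2, so the B_1-coordinate is (1/2)/(5/2) = 1/5.
[B_1MB_3] = ½·(1·(-5/2−(17/2)) + 1·(17/2−(-3)) + (-5)·(-3−(-5/2))) = ½·(-11 + 23/2 + 5/2) = 3/2, so the B_2-coordinate is 3/5.
[B_1B_2M] = ½·(1·(-6−(-5/2)) + 3·(-5/2−(-3)) + 1·(-3−(-6))) = ½·(-7/2 + 3/2 + 3) = 1/2, so the B_3-coordinate is 1/5.
Check: 1/5 + 3/5 + 1/5 = 1.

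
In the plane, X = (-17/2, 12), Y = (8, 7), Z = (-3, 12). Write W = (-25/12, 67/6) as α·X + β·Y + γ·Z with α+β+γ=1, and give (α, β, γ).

Signed area of the reference triangle: [XYZ] = ½·((-17/2)·(7−12) + 8·(12−12) + (-3)·(12−7)) = ½·(85/2 + 0 − 15) = 55/4.
[WYZ] = ½·((-25/12)·(7−12) + 8·(12−(67/6)) + (-3)·(67/6−7)) = ½·(125/12 + 20/3 − 25/2) = 55/24, so the X-coordinate is (55/24)/(55/4) = 1/6.
[XWZ] = ½·((-17/2)·(67/6−12) + (-25/12)·(12−12) + (-3)·(12−(67/6))) = ½·(85/12 + 0 − 5/2) = 55/24, so the Y-coordinate is 1/6.
[XYW] = ½·((-17/2)·(7−(67/6)) + 8·(67/6−12) + (-25/12)·(12−7)) = ½·(425/12 − 20/3 − 125/12) = 55/6, so the Z-coordinate is 2/3.
Check: 1/6 + 1/6 + 2/3 = 1.

(1/6, 1/6, 2/3)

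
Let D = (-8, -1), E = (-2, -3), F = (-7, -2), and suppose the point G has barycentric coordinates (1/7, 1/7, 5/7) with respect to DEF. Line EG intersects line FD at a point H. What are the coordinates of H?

(-43/6, -11/6)

Line EG meets FD where the E-coordinate vanishes; zeroing G's E-weight and renormalizing leaves F, D-weights 5/7 : 1/7 → (5/6, 1/6).
So H = (5/6)·F + (1/6)·D = (-43/6, -11/6).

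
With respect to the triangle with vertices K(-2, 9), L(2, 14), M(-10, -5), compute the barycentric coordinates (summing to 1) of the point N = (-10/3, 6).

(1/3, 1/3, 1/3)

Signed area of the reference triangle: [KLM] = ½·((-2)·(14−(-5)) + 2·(-5−9) + (-10)·(9−14)) = ½·(-38 − 28 + 50) = -8.
[NLM] = ½·((-10/3)·(14−(-5)) + 2·(-5−6) + (-10)·(6−14)) = ½·(-190/3 − 22 + 80) = -8/3, so the K-coordinate is (-8/3)/(-8) = 1/3.
[KNM] = ½·((-2)·(6−(-5)) + (-10/3)·(-5−9) + (-10)·(9−6)) = ½·(-22 + 140/3 − 30) = -8/3, so the L-coordinate is 1/3.
[KLN] = ½·((-2)·(14−6) + 2·(6−9) + (-10/3)·(9−14)) = ½·(-16 − 6 + 50/3) = -8/3, so the M-coordinate is 1/3.
Check: 1/3 + 1/3 + 1/3 = 1.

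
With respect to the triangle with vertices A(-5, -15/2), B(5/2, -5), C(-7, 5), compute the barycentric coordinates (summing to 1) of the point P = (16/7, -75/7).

(4/7, 6/7, -3/7)

Signed area of the reference triangle: [ABC] = ½·((-5)·(-5−5) + (5/2)·(5−(-15/2)) + (-7)·(-15/2−(-5))) = ½·(50 + 125/4 + 35/2) = 395/8.
[PBC] = ½·((16/7)·(-5−5) + (5/2)·(5−(-75/7)) + (-7)·(-75/7−(-5))) = ½·(-160/7 + 275/7 + 40) = 395/14, so the A-coordinate is (395/14)/(395/8) = 4/7.
[APC] = ½·((-5)·(-75/7−5) + (16/7)·(5−(-15/2)) + (-7)·(-15/2−(-75/7))) = ½·(550/7 + 200/7 − 45/2) = 1185/28, so the B-coordinate is 6/7.
[ABP] = ½·((-5)·(-5−(-75/7)) + (5/2)·(-75/7−(-15/2)) + (16/7)·(-15/2−(-5))) = ½·(-200/7 − 225/28 − 40/7) = -1185/56, so the C-coordinate is -3/7.
Check: 4/7 + 6/7 − 3/7 = 1.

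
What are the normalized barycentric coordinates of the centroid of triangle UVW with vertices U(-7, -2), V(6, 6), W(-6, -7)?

The centroid is the average of the vertices, so each weight is 1/3.

(1/3, 1/3, 1/3)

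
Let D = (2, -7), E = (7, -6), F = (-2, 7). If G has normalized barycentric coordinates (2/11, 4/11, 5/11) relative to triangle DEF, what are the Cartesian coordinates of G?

G = (2/11)·D + (4/11)·E + (5/11)·F.
x-coordinate: (2/11)·2 + (4/11)·7 + (5/11)·(-2) = 2.
y-coordinate: (2/11)·(-7) + (4/11)·(-6) + (5/11)·7 = -3/11.

(2, -3/11)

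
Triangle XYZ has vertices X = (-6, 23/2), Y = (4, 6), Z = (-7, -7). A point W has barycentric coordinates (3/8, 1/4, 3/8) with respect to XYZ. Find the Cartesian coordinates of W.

W = (3/8)·X + (1/4)·Y + (3/8)·Z.
x-coordinate: (3/8)·(-6) + (1/4)·4 + (3/8)·(-7) = -31/8.
y-coordinate: (3/8)·(23/2) + (1/4)·6 + (3/8)·(-7) = 51/16.

(-31/8, 51/16)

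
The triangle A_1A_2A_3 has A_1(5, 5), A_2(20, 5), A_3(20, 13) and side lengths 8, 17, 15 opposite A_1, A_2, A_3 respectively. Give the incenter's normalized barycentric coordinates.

(1/5, 17/40, 3/8)

The incenter has barycentric coordinates proportional to the opposite side lengths: (8 : 17 : 15).
Normalizing by 8+17+15 = 40 gives (1/5, 17/40, 3/8).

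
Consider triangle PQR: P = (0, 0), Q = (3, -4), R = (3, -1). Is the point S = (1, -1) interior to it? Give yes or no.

Barycentric coordinates of S: (2/3, 2/9, 1/9).
The three coordinates are positive, positive, positive; a point is interior exactly when all three are positive.

yes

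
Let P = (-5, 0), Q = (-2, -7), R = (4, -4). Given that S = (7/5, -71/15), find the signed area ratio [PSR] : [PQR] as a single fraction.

[PQR] = ½·((-5)·(-7−(-4)) + (-2)·(-4−0) + 4·(0−(-7))) = ½·(15 + 8 + 28) = 51/2.
[PSR] = ½·((-5)·(-71/15−(-4)) + (7/5)·(-4−0) + 4·(0−(-71/15))) = ½·(11/3 − 28/5 + 284/15) = 17/2, so the ratio is (17/2)/(51/2) = 1/3.

1/3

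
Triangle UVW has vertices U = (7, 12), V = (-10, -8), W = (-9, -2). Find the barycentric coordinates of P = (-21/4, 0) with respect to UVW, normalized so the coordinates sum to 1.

(1/4, 1/4, 1/2)

Signed area of the reference triangle: [UVW] = ½·(7·(-8−(-2)) + (-10)·(-2−12) + (-9)·(12−(-8))) = ½·(-42 + 140 − 180) = -41.
[PVW] = ½·((-21/4)·(-8−(-2)) + (-10)·(-2−0) + (-9)·(0−(-8))) = ½·(63/2 + 20 − 72) = -41/4, so the U-coordinate is (-41/4)/(-41) = 1/4.
[UPW] = ½·(7·(0−(-2)) + (-21/4)·(-2−12) + (-9)·(12−0)) = ½·(14 + 147/2 − 108) = -41/4, so the V-coordinate is 1/4.
[UVP] = ½·(7·(-8−0) + (-10)·(0−12) + (-21/4)·(12−(-8))) = ½·(-56 + 120 − 105) = -41/2, so the W-coordinate is 1/2.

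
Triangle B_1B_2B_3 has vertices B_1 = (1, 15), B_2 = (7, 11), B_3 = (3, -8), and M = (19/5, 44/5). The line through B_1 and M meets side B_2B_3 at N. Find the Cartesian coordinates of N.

Barycentric coordinates of M with respect to B_1B_2B_3: (2/5, 2/5, 1/5).
On side B_2B_3 the B_1-coordinate is zero; dropping M's B_1-weight 2/5 and renormalizing the remaining 2/5 : 1/5 gives weights 2/3, 1/3 on B_2, B_3.
N = (2/3)·(7, 11) + (1/3)·(3, -8) = (17/3, 14/3).

(17/3, 14/3)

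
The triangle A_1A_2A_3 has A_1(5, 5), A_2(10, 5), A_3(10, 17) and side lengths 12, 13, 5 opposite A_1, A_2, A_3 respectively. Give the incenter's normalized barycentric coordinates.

(2/5, 13/30, 1/6)

The incenter has barycentric coordinates proportional to the opposite side lengths: (12 : 13 : 5).
Normalizing by 12+13+5 = 30 gives (2/5, 13/30, 1/6).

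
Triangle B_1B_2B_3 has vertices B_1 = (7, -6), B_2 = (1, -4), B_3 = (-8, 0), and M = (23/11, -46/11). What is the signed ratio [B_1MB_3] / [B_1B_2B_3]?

[B_1B_2B_3] = ½·(7·(-4−0) + 1·(0−(-6)) + (-8)·(-6−(-4))) = ½·(-28 + 6 + 16) = -3.
[B_1MB_3] = ½·(7·(-46/11−0) + (23/11)·(0−(-6)) + (-8)·(-6−(-46/11))) = ½·(-322/11 + 138/11 + 160/11) = -12/11, so the ratio is (-12/11)/(-3) = 4/11.

4/11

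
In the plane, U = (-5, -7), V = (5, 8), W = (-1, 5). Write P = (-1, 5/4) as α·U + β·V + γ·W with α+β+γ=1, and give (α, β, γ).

(3/8, 1/4, 3/8)

Signed area of the reference triangle: [UVW] = ½·((-5)·(8−5) + 5·(5−(-7)) + (-1)·(-7−8)) = ½·(-15 + 60 + 15) = 30.
[PVW] = ½·((-1)·(8−5) + 5·(5−(5/4)) + (-1)·(5/4−8)) = ½·(-3 + 75/4 + 27/4) = 45/4, so the U-coordinate is (45/4)/30 = 3/8.
[UPW] = ½·((-5)·(5/4−5) + (-1)·(5−(-7)) + (-1)·(-7−(5/4))) = ½·(75/4 − 12 + 33/4) = 15/2, so the V-coordinate is 1/4.
[UVP] = ½·((-5)·(8−(5/4)) + 5·(5/4−(-7)) + (-1)·(-7−8)) = ½·(-135/4 + 165/4 + 15) = 45/4, so the W-coordinate is 3/8.
Check: 3/8 + 1/4 + 3/8 = 1.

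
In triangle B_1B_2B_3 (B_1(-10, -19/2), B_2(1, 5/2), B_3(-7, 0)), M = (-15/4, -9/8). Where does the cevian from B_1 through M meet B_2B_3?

(-5/3, 5/3)

Barycentric coordinates of M with respect to B_1B_2B_3: (1/4, 1/2, 1/4).
On side B_2B_3 the B_1-coordinate is zero; dropping M's B_1-weight 1/4 and renormalizing the remaining 1/2 : 1/4 gives weights 2/3, 1/3 on B_2, B_3.
N = (2/3)·(1, 5/2) + (1/3)·(-7, 0) = (-5/3, 5/3).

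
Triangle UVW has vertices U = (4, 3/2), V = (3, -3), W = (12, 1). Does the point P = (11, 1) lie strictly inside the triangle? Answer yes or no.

yes

Barycentric coordinates of P: (8/73, 1/73, 64/73).
The three coordinates are positive, positive, positive; a point is interior exactly when all three are positive.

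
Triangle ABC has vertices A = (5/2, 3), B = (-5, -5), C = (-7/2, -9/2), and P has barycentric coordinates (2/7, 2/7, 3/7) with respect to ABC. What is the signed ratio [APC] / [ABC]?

The signed ratio [APC]/[ABC] equals the barycentric coordinate of P at vertex B, which is 2/7.

2/7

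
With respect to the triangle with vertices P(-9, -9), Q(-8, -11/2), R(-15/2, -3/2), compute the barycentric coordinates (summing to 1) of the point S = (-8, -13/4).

Signed area of the reference triangle: [PQR] = ½·((-9)·(-11/2−(-3/2)) + (-8)·(-3/2−(-9)) + (-15/2)·(-9−(-11/2))) = ½·(36 − 60 + 105/4) = 9/8.
[SQR] = ½·((-8)·(-11/2−(-3/2)) + (-8)·(-3/2−(-13/4)) + (-15/2)·(-13/4−(-11/2))) = ½·(32 − 14 − 135/8) = 9/16, so the P-coordinate is (9/16)/(9/8) = 1/2.
[PSR] = ½·((-9)·(-13/4−(-3/2)) + (-8)·(-3/2−(-9)) + (-15/2)·(-9−(-13/4))) = ½·(63/4 − 60 + 345/8) = -9/16, so the Q-coordinate is -1/2.
[PQS] = ½·((-9)·(-11/2−(-13/4)) + (-8)·(-13/4−(-9)) + (-8)·(-9−(-11/2))) = ½·(81/4 − 46 + 28) = 9/8, so the R-coordinate is 1.

(1/2, -1/2, 1)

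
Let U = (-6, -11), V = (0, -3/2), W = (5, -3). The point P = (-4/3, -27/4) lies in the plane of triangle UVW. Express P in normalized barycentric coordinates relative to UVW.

(1/2, 1/6, 1/3)

Signed area of the reference triangle: [UVW] = ½·((-6)·(-3/2−(-3)) + 0·(-3−(-11)) + 5·(-11−(-3/2))) = ½·(-9 + 0 − 95/2) = -113/4.
[PVW] = ½·((-4/3)·(-3/2−(-3)) + 0·(-3−(-27/4)) + 5·(-27/4−(-3/2))) = ½·(-2 + 0 − 105/4) = -113/8, so the U-coordinate is (-113/8)/(-113/4) = 1/2.
[UPW] = ½·((-6)·(-27/4−(-3)) + (-4/3)·(-3−(-11)) + 5·(-11−(-27/4))) = ½·(45/2 − 32/3 − 85/4) = -113/24, so the V-coordinate is 1/6.
[UVP] = ½·((-6)·(-3/2−(-27/4)) + 0·(-27/4−(-11)) + (-4/3)·(-11−(-3/2))) = ½·(-63/2 + 0 + 38/3) = -113/12, so the W-coordinate is 1/3.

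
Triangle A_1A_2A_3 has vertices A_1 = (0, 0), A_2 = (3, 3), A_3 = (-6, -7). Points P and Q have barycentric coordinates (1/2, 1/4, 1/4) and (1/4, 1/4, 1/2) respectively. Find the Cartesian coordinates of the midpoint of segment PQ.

(-3/2, -15/8)

Barycentric coordinates of the midpoint are the average: (3/8, 1/4, 3/8).
Converting: (3/8)·A_1 + (1/4)·A_2 + (3/8)·A_3 = (-3/2, -15/8).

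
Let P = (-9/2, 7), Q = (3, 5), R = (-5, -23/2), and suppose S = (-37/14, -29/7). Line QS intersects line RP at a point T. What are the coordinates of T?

Barycentric coordinates of S with respect to PQR: (1/7, 2/7, 4/7).
On side RP the Q-coordinate is zero; dropping S's Q-weight 2/7 and renormalizing the remaining 4/7 : 1/7 gives weights 4/5, 1/5 on R, P.
T = (4/5)·(-5, -23/2) + (1/5)·(-9/2, 7) = (-49/10, -39/5).

(-49/10, -39/5)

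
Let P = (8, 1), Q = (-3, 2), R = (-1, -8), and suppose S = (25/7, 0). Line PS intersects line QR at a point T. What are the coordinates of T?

Barycentric coordinates of S with respect to PQR: (4/7, 2/7, 1/7).
On side QR the P-coordinate is zero; dropping S's P-weight 4/7 and renormalizing the remaining 2/7 : 1/7 gives weights 2/3, 1/3 on Q, R.
T = (2/3)·(-3, 2) + (1/3)·(-1, -8) = (-7/3, -4/3).

(-7/3, -4/3)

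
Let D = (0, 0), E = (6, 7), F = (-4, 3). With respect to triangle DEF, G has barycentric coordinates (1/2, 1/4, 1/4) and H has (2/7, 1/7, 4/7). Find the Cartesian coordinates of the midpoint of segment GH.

Barycentric coordinates of the midpoint are the average: (11/28, 11/56, 23/56).
Converting: (11/28)·D + (11/56)·E + (23/56)·F = (-13/28, 73/28).

(-13/28, 73/28)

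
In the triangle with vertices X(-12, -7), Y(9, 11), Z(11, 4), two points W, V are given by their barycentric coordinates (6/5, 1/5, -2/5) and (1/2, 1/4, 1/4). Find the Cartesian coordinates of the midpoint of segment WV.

(-9, -151/40)

Barycentric coordinates of the midpoint are the average: (17/20, 9/40, -3/40).
Converting: (17/20)·X + (9/40)·Y + (-3/40)·Z = (-9, -151/40).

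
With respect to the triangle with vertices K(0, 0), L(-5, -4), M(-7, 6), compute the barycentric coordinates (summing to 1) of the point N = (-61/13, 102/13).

(6/13, -6/13, 1)

Signed area of the reference triangle: [KLM] = ½·(0·(-4−6) + (-5)·(6−0) + (-7)·(0−(-4))) = ½·(0 − 30 − 28) = -29.
[NLM] = ½·((-61/13)·(-4−6) + (-5)·(6−(102/13)) + (-7)·(102/13−(-4))) = ½·(610/13 + 120/13 − 1078/13) = -174/13, so the K-coordinate is (-174/13)/(-29) = 6/13.
[KNM] = ½·(0·(102/13−6) + (-61/13)·(6−0) + (-7)·(0−(102/13))) = ½·(0 − 366/13 + 714/13) = 174/13, so the L-coordinate is -6/13.
[KLN] = ½·(0·(-4−(102/13)) + (-5)·(102/13−0) + (-61/13)·(0−(-4))) = ½·(0 − 510/13 − 244/13) = -29, so the M-coordinate is 1.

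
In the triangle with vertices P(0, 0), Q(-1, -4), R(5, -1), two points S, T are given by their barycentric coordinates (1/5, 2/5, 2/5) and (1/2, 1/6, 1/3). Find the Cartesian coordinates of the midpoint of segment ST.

(31/20, -3/2)

Barycentric coordinates of the midpoint are the average: (7/20, 17/60, 11/30).
Converting: (7/20)·P + (17/60)·Q + (11/30)·R = (31/20, -3/2).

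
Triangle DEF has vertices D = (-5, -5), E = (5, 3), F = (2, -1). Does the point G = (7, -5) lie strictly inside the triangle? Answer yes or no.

no

Barycentric coordinates of G: (-2, -3, 6).
The three coordinates are negative, negative, positive; a point is interior exactly when all three are positive.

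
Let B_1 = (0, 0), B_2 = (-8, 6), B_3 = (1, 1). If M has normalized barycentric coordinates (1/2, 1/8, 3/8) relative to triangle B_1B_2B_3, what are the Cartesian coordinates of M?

M = (1/2)·B_1 + (1/8)·B_2 + (3/8)·B_3.
x-coordinate: (1/2)·0 + (1/8)·(-8) + (3/8)·1 = -5/8.
y-coordinate: (1/2)·0 + (1/8)·6 + (3/8)·1 = 9/8.

(-5/8, 9/8)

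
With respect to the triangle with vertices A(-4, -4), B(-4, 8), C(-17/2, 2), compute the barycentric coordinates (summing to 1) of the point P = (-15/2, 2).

Signed area of the reference triangle: [ABC] = ½·((-4)·(8−2) + (-4)·(2−(-4)) + (-17/2)·(-4−8)) = ½·(-24 − 24 + 102) = 27.
[PBC] = ½·((-15/2)·(8−2) + (-4)·(2−2) + (-17/2)·(2−8)) = ½·(-45 + 0 + 51) = 3, so the A-coordinate is 3/27 = 1/9.
[APC] = ½·((-4)·(2−2) + (-15/2)·(2−(-4)) + (-17/2)·(-4−2)) = ½·(0 − 45 + 51) = 3, so the B-coordinate is 1/9.
[ABP] = ½·((-4)·(8−2) + (-4)·(2−(-4)) + (-15/2)·(-4−8)) = ½·(-24 − 24 + 90) = 21, so the C-coordinate is 7/9.

(1/9, 1/9, 7/9)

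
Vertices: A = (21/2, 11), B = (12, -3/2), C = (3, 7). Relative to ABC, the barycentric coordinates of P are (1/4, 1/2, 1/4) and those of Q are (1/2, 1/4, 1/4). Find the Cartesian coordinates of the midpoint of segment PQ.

(147/16, 85/16)

Barycentric coordinates of the midpoint are the average: (3/8, 3/8, 1/4).
Converting: (3/8)·A + (3/8)·B + (1/4)·C = (147/16, 85/16).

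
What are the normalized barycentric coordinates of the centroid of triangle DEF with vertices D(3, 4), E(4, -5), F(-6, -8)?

The centroid is the average of the vertices, so each weight is 1/3.

(1/3, 1/3, 1/3)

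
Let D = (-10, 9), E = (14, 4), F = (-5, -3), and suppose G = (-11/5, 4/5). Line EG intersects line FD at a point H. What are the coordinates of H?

(-25/4, 0)

Barycentric coordinates of G with respect to DEF: (1/5, 1/5, 3/5).
On side FD the E-coordinate is zero; dropping G's E-weight 1/5 and renormalizing the remaining 3/5 : 1/5 gives weights 3/4, 1/4 on F, D.
H = (3/4)·(-5, -3) + (1/4)·(-10, 9) = (-25/4, 0).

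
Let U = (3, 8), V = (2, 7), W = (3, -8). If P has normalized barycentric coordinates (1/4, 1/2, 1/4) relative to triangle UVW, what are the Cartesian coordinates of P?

P = (1/4)·U + (1/2)·V + (1/4)·W.
x-coordinate: (1/4)·3 + (1/2)·2 + (1/4)·3 = 5/2.
y-coordinate: (1/4)·8 + (1/2)·7 + (1/4)·(-8) = 7/2.

(5/2, 7/2)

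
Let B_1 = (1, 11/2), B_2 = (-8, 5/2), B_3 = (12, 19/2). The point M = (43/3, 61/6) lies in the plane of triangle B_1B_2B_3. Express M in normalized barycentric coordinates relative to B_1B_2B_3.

(1, -2/3, 2/3)

Signed area of the reference triangle: [B_1B_2B_3] = ½·(1·(5/2−(19/2)) + (-8)·(19/2−(11/2)) + 12·(11/2−(5/2))) = ½·(-7 − 32 + 36) = -3/2.
[MB_2B_3] = ½·((43/3)·(5/2−(19/2)) + (-8)·(19/2−(61/6)) + 12·(61/6−(5/2))) = ½·(-301/3 + 16/3 + 92) = -3/2, so the B_1-coordinate is (-3/2)/(-3/2) = 1.
[B_1MB_3] = ½·(1·(61/6−(19/2)) + (43/3)·(19/2−(11/2)) + 12·(11/2−(61/6))) = ½·(2/3 + 172/3 − 56) = 1, so the B_2-coordinate is -2/3.
[B_1B_2M] = ½·(1·(5/2−(61/6)) + (-8)·(61/6−(11/2)) + (43/3)·(11/2−(5/2))) = ½·(-23/3 − 112/3 + 43) = -1, so the B_3-coordinate is 2/3.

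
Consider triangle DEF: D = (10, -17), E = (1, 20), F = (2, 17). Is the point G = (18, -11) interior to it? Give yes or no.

Barycentric coordinates of G: (-2, -32, 35).
The three coordinates are negative, negative, positive; a point is interior exactly when all three are positive.

no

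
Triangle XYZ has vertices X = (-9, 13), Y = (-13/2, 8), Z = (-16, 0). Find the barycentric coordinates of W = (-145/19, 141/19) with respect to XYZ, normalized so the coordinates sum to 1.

Signed area of the reference triangle: [XYZ] = ½·((-9)·(8−0) + (-13/2)·(0−13) + (-16)·(13−8)) = ½·(-72 + 169/2 − 80) = -135/4.
[WYZ] = ½·((-145/19)·(8−0) + (-13/2)·(0−(141/19)) + (-16)·(141/19−8)) = ½·(-1160/19 + 1833/38 + 176/19) = -135/76, so the X-coordinate is (-135/76)/(-135/4) = 1/19.
[XWZ] = ½·((-9)·(141/19−0) + (-145/19)·(0−13) + (-16)·(13−(141/19))) = ½·(-1269/19 + 1885/19 − 1696/19) = -540/19, so the Y-coordinate is 16/19.
[XYW] = ½·((-9)·(8−(141/19)) + (-13/2)·(141/19−13) + (-145/19)·(13−8)) = ½·(-99/19 + 689/19 − 725/19) = -135/38, so the Z-coordinate is 2/19.
Check: 1/19 + 16/19 + 2/19 = 1.

(1/19, 16/19, 2/19)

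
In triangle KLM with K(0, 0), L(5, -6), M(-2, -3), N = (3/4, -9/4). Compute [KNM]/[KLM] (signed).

1/4

[KLM] = ½·(0·(-6−(-3)) + 5·(-3−0) + (-2)·(0−(-6))) = ½·(0 − 15 − 12) = -27/2.
[KNM] = ½·(0·(-9/4−(-3)) + (3/4)·(-3−0) + (-2)·(0−(-9/4))) = ½·(0 − 9/4 − 9/2) = -27/8, so the ratio is (-27/8)/(-27/2) = 1/4.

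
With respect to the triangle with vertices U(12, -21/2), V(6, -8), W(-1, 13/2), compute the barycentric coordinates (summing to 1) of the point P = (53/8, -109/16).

(1/4, 5/8, 1/8)

Signed area of the reference triangle: [UVW] = ½·(12·(-8−(13/2)) + 6·(13/2−(-21/2)) + (-1)·(-21/2−(-8))) = ½·(-174 + 102 + 5/2) = -139/4.
[PVW] = ½·((53/8)·(-8−(13/2)) + 6·(13/2−(-109/16)) + (-1)·(-109/16−(-8))) = ½·(-1537/16 + 639/8 − 19/16) = -139/16, so the U-coordinate is (-139/16)/(-139/4) = 1/4.
[UPW] = ½·(12·(-109/16−(13/2)) + (53/8)·(13/2−(-21/2)) + (-1)·(-21/2−(-109/16))) = ½·(-639/4 + 901/8 + 59/16) = -695/32, so the V-coordinate is 5/8.
[UVP] = ½·(12·(-8−(-109/16)) + 6·(-109/16−(-21/2)) + (53/8)·(-21/2−(-8))) = ½·(-57/4 + 177/8 − 265/16) = -139/32, so the W-coordinate is 1/8.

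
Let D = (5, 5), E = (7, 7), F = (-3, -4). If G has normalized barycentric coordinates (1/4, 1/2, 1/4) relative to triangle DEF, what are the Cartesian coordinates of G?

(4, 15/4)

G = (1/4)·D + (1/2)·E + (1/4)·F.
x-coordinate: (1/4)·5 + (1/2)·7 + (1/4)·(-3) = 4.
y-coordinate: (1/4)·5 + (1/2)·7 + (1/4)·(-4) = 15/4.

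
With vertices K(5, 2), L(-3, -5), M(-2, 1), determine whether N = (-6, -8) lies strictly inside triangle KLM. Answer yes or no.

no

Barycentric coordinates of N: (-15/41, 59/41, -3/41).
The three coordinates are negative, positive, negative; a point is interior exactly when all three are positive.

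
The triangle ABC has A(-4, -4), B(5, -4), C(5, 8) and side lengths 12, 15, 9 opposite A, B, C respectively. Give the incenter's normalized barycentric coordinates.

The incenter has barycentric coordinates proportional to the opposite side lengths: (12 : 15 : 9).
Normalizing by 12+15+9 = 36 gives (1/3, 5/12, 1/4).

(1/3, 5/12, 1/4)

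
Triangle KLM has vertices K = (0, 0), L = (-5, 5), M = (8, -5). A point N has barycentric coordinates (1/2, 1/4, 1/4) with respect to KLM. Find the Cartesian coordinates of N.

(3/4, 0)

N = (1/2)·K + (1/4)·L + (1/4)·M.
x-coordinate: (1/2)·0 + (1/4)·(-5) + (1/4)·8 = 3/4.
y-coordinate: (1/2)·0 + (1/4)·5 + (1/4)·(-5) = 0.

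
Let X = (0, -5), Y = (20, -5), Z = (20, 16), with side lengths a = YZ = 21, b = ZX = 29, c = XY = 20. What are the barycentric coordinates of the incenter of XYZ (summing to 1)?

(3/10, 29/70, 2/7)

The incenter has barycentric coordinates proportional to the opposite side lengths: (21 : 29 : 20).
Normalizing by 21+29+20 = 70 gives (3/10, 29/70, 2/7).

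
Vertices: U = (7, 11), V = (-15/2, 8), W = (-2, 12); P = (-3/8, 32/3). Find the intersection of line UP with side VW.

(-65/16, 21/2)

Barycentric coordinates of P with respect to UVW: (1/3, 1/4, 5/12).
On side VW the U-coordinate is zero; dropping P's U-weight 1/3 and renormalizing the remaining 1/4 : 5/12 gives weights 3/8, 5/8 on V, W.
Q = (3/8)·(-15/2, 8) + (5/8)·(-2, 12) = (-65/16, 21/2).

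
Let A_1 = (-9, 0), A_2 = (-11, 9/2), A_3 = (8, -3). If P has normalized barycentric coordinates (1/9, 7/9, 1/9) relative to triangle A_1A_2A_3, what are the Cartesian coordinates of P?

P = (1/9)·A_1 + (7/9)·A_2 + (1/9)·A_3.
x-coordinate: (1/9)·(-9) + (7/9)·(-11) + (1/9)·8 = -26/3.
y-coordinate: (1/9)·0 + (7/9)·(9/2) + (1/9)·(-3) = 19/6.

(-26/3, 19/6)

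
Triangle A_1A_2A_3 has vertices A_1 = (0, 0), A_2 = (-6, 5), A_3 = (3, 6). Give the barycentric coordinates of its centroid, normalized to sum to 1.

(1/3, 1/3, 1/3)

The centroid is the average of the vertices, so each weight is 1/3.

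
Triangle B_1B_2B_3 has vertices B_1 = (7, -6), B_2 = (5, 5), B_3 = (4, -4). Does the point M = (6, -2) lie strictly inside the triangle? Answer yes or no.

Barycentric coordinates of M: (16/29, 10/29, 3/29).
The three coordinates are positive, positive, positive; a point is interior exactly when all three are positive.

yes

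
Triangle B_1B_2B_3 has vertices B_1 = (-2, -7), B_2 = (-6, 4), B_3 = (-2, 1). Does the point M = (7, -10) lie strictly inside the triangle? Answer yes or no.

no

Barycentric coordinates of M: (17/32, -9/4, 87/32).
The three coordinates are positive, negative, positive; a point is interior exactly when all three are positive.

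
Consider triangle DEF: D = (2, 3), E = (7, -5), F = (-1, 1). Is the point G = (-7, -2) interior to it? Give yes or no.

no

Barycentric coordinates of G: (-30/17, -3/34, 97/34).
The three coordinates are negative, negative, positive; a point is interior exactly when all three are positive.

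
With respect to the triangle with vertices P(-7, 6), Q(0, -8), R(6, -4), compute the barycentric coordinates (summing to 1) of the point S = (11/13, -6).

(1/13, 9/13, 3/13)

Signed area of the reference triangle: [PQR] = ½·((-7)·(-8−(-4)) + 0·(-4−6) + 6·(6−(-8))) = ½·(28 + 0 + 84) = 56.
[SQR] = ½·((11/13)·(-8−(-4)) + 0·(-4−(-6)) + 6·(-6−(-8))) = ½·(-44/13 + 0 + 12) = 56/13, so the P-coordinate is (56/13)/56 = 1/13.
[PSR] = ½·((-7)·(-6−(-4)) + (11/13)·(-4−6) + 6·(6−(-6))) = ½·(14 − 110/13 + 72) = 504/13, so the Q-coordinate is 9/13.
[PQS] = ½·((-7)·(-8−(-6)) + 0·(-6−6) + (11/13)·(6−(-8))) = ½·(14 + 0 + 154/13) = 168/13, so the R-coordinate is 3/13.
Check: 1/13 + 9/13 + 3/13 = 1.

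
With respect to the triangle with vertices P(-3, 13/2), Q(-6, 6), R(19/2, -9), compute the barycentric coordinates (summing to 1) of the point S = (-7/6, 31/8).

(3/4, 1/12, 1/6)

Signed area of the reference triangle: [PQR] = ½·((-3)·(6−(-9)) + (-6)·(-9−(13/2)) + (19/2)·(13/2−6)) = ½·(-45 + 93 + 19/4) = 211/8.
[SQR] = ½·((-7/6)·(6−(-9)) + (-6)·(-9−(31/8)) + (19/2)·(31/8−6)) = ½·(-35/2 + 309/4 − 323/16) = 633/32, so the P-coordinate is (633/32)/(211/8) = 3/4.
[PSR] = ½·((-3)·(31/8−(-9)) + (-7/6)·(-9−(13/2)) + (19/2)·(13/2−(31/8))) = ½·(-309/8 + 217/12 + 399/16) = 211/96, so the Q-coordinate is 1/12.
[PQS] = ½·((-3)·(6−(31/8)) + (-6)·(31/8−(13/2)) + (-7/6)·(13/2−6)) = ½·(-51/8 + 63/4 − 7/12) = 211/48, so the R-coordinate is 1/6.
Check: 3/4 + 1/12 + 1/6 = 1.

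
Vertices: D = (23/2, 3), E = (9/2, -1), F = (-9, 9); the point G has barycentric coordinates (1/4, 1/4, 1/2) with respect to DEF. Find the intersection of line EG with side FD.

(-13/6, 7)

Line EG meets FD where the E-coordinate vanishes; zeroing G's E-weight and renormalizing leaves F, D-weights 1/2 : 1/4 → (2/3, 1/3).
So H = (2/3)·F + (1/3)·D = (-13/6, 7).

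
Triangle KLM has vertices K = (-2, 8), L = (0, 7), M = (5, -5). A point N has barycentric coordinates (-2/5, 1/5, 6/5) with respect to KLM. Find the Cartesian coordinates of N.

N = (-2/5)·K + (1/5)·L + (6/5)·M.
x-coordinate: (-2/5)·(-2) + (1/5)·0 + (6/5)·5 = 34/5.
y-coordinate: (-2/5)·8 + (1/5)·7 + (6/5)·(-5) = -39/5.

(34/5, -39/5)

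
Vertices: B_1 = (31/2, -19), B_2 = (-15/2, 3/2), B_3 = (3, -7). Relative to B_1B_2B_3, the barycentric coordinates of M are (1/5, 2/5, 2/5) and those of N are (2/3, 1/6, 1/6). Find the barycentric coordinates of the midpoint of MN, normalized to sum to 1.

(13/30, 17/60, 17/60)

Since both coordinate triples sum to 1, the midpoint's barycentrics are the componentwise average.
(1/5+2/3)/2 = 13/30; similarly 17/60 and 17/60.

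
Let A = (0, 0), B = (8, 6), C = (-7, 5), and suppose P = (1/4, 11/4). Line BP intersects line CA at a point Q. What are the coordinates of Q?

Barycentric coordinates of P with respect to ABC: (1/2, 1/4, 1/4).
On side CA the B-coordinate is zero; dropping P's B-weight 1/4 and renormalizing the remaining 1/4 : 1/2 gives weights 1/3, 2/3 on C, A.
Q = (1/3)·(-7, 5) + (2/3)·(0, 0) = (-7/3, 5/3).

(-7/3, 5/3)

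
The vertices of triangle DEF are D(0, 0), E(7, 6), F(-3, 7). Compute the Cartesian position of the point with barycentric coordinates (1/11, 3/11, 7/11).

G = (1/11)·D + (3/11)·E + (7/11)·F.
x-coordinate: (1/11)·0 + (3/11)·7 + (7/11)·(-3) = 0.
y-coordinate: (1/11)·0 + (3/11)·6 + (7/11)·7 = 67/11.

(0, 67/11)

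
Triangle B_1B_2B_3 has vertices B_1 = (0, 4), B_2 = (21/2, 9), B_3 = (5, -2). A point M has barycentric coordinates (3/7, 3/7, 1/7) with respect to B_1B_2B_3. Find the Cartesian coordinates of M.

(73/14, 37/7)

M = (3/7)·B_1 + (3/7)·B_2 + (1/7)·B_3.
x-coordinate: (3/7)·0 + (3/7)·(21/2) + (1/7)·5 = 73/14.
y-coordinate: (3/7)·4 + (3/7)·9 + (1/7)·(-2) = 37/7.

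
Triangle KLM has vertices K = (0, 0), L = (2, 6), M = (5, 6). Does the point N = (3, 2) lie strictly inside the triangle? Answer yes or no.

no

Barycentric coordinates of N: (2/3, -4/9, 7/9).
The three coordinates are positive, negative, positive; a point is interior exactly when all three are positive.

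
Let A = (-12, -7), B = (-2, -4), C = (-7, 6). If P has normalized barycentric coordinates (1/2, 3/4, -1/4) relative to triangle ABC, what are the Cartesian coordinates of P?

P = (1/2)·A + (3/4)·B + (-1/4)·C.
x-coordinate: (1/2)·(-12) + (3/4)·(-2) + (-1/4)·(-7) = -23/4.
y-coordinate: (1/2)·(-7) + (3/4)·(-4) + (-1/4)·6 = -8.

(-23/4, -8)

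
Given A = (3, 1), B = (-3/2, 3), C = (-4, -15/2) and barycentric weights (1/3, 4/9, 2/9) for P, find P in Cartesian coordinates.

P = (1/3)·A + (4/9)·B + (2/9)·C.
x-coordinate: (1/3)·3 + (4/9)·(-3/2) + (2/9)·(-4) = -5/9.
y-coordinate: (1/3)·1 + (4/9)·3 + (2/9)·(-15/2) = 0.

(-5/9, 0)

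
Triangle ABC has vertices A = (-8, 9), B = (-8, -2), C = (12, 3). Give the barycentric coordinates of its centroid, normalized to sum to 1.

The centroid is the average of the vertices, so each weight is 1/3.

(1/3, 1/3, 1/3)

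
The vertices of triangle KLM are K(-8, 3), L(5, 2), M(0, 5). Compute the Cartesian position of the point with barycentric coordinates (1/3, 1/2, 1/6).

(-1/6, 17/6)

N = (1/3)·K + (1/2)·L + (1/6)·M.
x-coordinate: (1/3)·(-8) + (1/2)·5 + (1/6)·0 = -1/6.
y-coordinate: (1/3)·3 + (1/2)·2 + (1/6)·5 = 17/6.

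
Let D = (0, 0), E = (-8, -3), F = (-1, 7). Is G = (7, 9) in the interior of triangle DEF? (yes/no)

Barycentric coordinates of G: (66/59, -58/59, 51/59).
The three coordinates are positive, negative, positive; a point is interior exactly when all three are positive.

no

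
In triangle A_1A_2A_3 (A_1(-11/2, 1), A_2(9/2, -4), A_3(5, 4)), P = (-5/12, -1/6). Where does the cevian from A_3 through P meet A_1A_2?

Barycentric coordinates of P with respect to A_1A_2A_3: (1/2, 1/3, 1/6).
On side A_1A_2 the A_3-coordinate is zero; dropping P's A_3-weight 1/6 and renormalizing the remaining 1/2 : 1/3 gives weights 3/5, 2/5 on A_1, A_2.
Q = (3/5)·(-11/2, 1) + (2/5)·(9/2, -4) = (-3/2, -1).

(-3/2, -1)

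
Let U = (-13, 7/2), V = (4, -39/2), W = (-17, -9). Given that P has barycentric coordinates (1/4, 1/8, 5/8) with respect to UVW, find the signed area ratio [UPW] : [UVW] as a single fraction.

The signed ratio [UPW]/[UVW] equals the barycentric coordinate of P at vertex V, which is 1/8.

1/8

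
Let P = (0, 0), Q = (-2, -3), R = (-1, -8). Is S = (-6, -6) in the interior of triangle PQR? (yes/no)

Barycentric coordinates of S: (-23/13, 42/13, -6/13).
The three coordinates are negative, positive, negative; a point is interior exactly when all three are positive.

no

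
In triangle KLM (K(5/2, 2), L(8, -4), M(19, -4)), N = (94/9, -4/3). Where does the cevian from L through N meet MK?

(43/4, -1)

Barycentric coordinates of N with respect to KLM: (4/9, 1/9, 4/9).
On side MK the L-coordinate is zero; dropping N's L-weight 1/9 and renormalizing the remaining 4/9 : 4/9 gives weights 1/2, 1/2 on M, K.
J = (1/2)·(19, -4) + (1/2)·(5/2, 2) = (43/4, -1).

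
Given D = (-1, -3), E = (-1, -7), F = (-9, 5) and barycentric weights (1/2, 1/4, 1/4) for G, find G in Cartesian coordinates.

(-3, -2)

G = (1/2)·D + (1/4)·E + (1/4)·F.
x-coordinate: (1/2)·(-1) + (1/4)·(-1) + (1/4)·(-9) = -3.
y-coordinate: (1/2)·(-3) + (1/4)·(-7) + (1/4)·5 = -2.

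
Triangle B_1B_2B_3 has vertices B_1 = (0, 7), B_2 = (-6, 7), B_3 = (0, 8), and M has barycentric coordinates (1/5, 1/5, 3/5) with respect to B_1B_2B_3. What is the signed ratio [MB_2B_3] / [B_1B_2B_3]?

1/5

The signed ratio [MB_2B_3]/[B_1B_2B_3] equals the barycentric coordinate of M at vertex B_1, which is 1/5.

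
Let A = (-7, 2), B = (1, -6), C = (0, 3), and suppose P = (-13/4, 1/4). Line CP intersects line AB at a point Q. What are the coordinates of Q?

(-13/3, -2/3)

Barycentric coordinates of P with respect to ABC: (1/2, 1/4, 1/4).
On side AB the C-coordinate is zero; dropping P's C-weight 1/4 and renormalizing the remaining 1/2 : 1/4 gives weights 2/3, 1/3 on A, B.
Q = (2/3)·(-7, 2) + (1/3)·(1, -6) = (-13/3, -2/3).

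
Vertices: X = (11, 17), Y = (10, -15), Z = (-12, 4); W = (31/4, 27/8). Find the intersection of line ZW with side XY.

Barycentric coordinates of W with respect to XYZ: (1/2, 3/8, 1/8).
On side XY the Z-coordinate is zero; dropping W's Z-weight 1/8 and renormalizing the remaining 1/2 : 3/8 gives weights 4/7, 3/7 on X, Y.
V = (4/7)·(11, 17) + (3/7)·(10, -15) = (74/7, 23/7).

(74/7, 23/7)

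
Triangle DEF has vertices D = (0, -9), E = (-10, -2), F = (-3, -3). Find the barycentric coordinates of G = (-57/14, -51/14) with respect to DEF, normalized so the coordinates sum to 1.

Signed area of the reference triangle: [DEF] = ½·(0·(-2−(-3)) + (-10)·(-3−(-9)) + (-3)·(-9−(-2))) = ½·(0 − 60 + 21) = -39/2.
[GEF] = ½·((-57/14)·(-2−(-3)) + (-10)·(-3−(-51/14)) + (-3)·(-51/14−(-2))) = ½·(-57/14 − 45/7 + 69/14) = -39/14, so the D-coordinate is (-39/14)/(-39/2) = 1/7.
[DGF] = ½·(0·(-51/14−(-3)) + (-57/14)·(-3−(-9)) + (-3)·(-9−(-51/14))) = ½·(0 − 171/7 + 225/14) = -117/28, so the E-coordinate is 3/14.
[DEG] = ½·(0·(-2−(-51/14)) + (-10)·(-51/14−(-9)) + (-57/14)·(-9−(-2))) = ½·(0 − 375/7 + 57/2) = -351/28, so the F-coordinate is 9/14.

(1/7, 3/14, 9/14)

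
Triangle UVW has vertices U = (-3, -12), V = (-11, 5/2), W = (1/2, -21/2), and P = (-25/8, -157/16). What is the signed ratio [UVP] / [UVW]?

[UVW] = ½·((-3)·(5/2−(-21/2)) + (-11)·(-21/2−(-12)) + (1/2)·(-12−(5/2))) = ½·(-39 − 33/2 − 29/4) = -251/8.
[UVP] = ½·((-3)·(5/2−(-157/16)) + (-11)·(-157/16−(-12)) + (-25/8)·(-12−(5/2))) = ½·(-591/16 − 385/16 + 725/16) = -251/32, so the ratio is (-251/32)/(-251/8) = 1/4.

1/4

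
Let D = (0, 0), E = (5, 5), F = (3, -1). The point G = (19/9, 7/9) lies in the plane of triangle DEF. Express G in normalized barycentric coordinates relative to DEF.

Signed area of the reference triangle: [DEF] = ½·(0·(5−(-1)) + 5·(-1−0) + 3·(0−5)) = ½·(0 − 5 − 15) = -10.
[GEF] = ½·((19/9)·(5−(-1)) + 5·(-1−(7/9)) + 3·(7/9−5)) = ½·(38/3 − 80/9 − 38/3) = -40/9, so the D-coordinate is (-40/9)/(-10) = 4/9.
[DGF] = ½·(0·(7/9−(-1)) + (19/9)·(-1−0) + 3·(0−(7/9))) = ½·(0 − 19/9 − 7/3) = -20/9, so the E-coordinate is 2/9.
[DEG] = ½·(0·(5−(7/9)) + 5·(7/9−0) + (19/9)·(0−5)) = ½·(0 + 35/9 − 95/9) = -10/3, so the F-coordinate is 1/3.

(4/9, 2/9, 1/3)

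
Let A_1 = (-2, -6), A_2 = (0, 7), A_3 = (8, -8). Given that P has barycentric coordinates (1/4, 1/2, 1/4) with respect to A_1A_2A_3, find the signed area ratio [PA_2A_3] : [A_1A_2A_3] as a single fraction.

1/4

The signed ratio [PA_2A_3]/[A_1A_2A_3] equals the barycentric coordinate of P at vertex A_1, which is 1/4.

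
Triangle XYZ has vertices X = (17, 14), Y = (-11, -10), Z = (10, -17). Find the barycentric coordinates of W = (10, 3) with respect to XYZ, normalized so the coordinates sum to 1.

Signed area of the reference triangle: [XYZ] = ½·(17·(-10−(-17)) + (-11)·(-17−14) + 10·(14−(-10))) = ½·(119 + 341 + 240) = 350.
[WYZ] = ½·(10·(-10−(-17)) + (-11)·(-17−3) + 10·(3−(-10))) = ½·(70 + 220 + 130) = 210, so the X-coordinate is 210/350 = 3/5.
[XWZ] = ½·(17·(3−(-17)) + 10·(-17−14) + 10·(14−3)) = ½·(340 − 310 + 110) = 70, so the Y-coordinate is 1/5.
[XYW] = ½·(17·(-10−3) + (-11)·(3−14) + 10·(14−(-10))) = ½·(-221 + 121 + 240) = 70, so the Z-coordinate is 1/5.
Check: 3/5 + 1/5 + 1/5 = 1.

(3/5, 1/5, 1/5)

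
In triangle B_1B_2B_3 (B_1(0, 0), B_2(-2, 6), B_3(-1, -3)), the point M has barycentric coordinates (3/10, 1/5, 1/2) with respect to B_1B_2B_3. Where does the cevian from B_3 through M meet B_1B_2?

Line B_3M meets B_1B_2 where the B_3-coordinate vanishes; zeroing M's B_3-weight and renormalizing leaves B_1, B_2-weights 3/10 : 1/5 → (3/5, 2/5).
So N = (3/5)·B_1 + (2/5)·B_2 = (-4/5, 12/5).

(-4/5, 12/5)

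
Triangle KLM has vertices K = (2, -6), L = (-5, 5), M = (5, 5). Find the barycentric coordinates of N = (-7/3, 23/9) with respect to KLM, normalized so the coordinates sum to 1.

Signed area of the reference triangle: [KLM] = ½·(2·(5−5) + (-5)·(5−(-6)) + 5·(-6−5)) = ½·(0 − 55 − 55) = -55.
[NLM] = ½·((-7/3)·(5−5) + (-5)·(5−(23/9)) + 5·(23/9−5)) = ½·(0 − 110/9 − 110/9) = -110/9, so the K-coordinate is (-110/9)/(-55) = 2/9.
[KNM] = ½·(2·(23/9−5) + (-7/3)·(5−(-6)) + 5·(-6−(23/9))) = ½·(-44/9 − 77/3 − 385/9) = -110/3, so the L-coordinate is 2/3.
[KLN] = ½·(2·(5−(23/9)) + (-5)·(23/9−(-6)) + (-7/3)·(-6−5)) = ½·(44/9 − 385/9 + 77/3) = -55/9, so the M-coordinate is 1/9.

(2/9, 2/3, 1/9)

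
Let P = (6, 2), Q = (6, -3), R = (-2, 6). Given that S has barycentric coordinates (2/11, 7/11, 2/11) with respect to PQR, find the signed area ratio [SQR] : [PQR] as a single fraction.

2/11

The signed ratio [SQR]/[PQR] equals the barycentric coordinate of S at vertex P, which is 2/11.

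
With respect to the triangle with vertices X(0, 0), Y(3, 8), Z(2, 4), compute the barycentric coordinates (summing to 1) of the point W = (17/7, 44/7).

Signed area of the reference triangle: [XYZ] = ½·(0·(8−4) + 3·(4−0) + 2·(0−8)) = ½·(0 + 12 − 16) = -2.
[WYZ] = ½·((17/7)·(8−4) + 3·(4−(44/7)) + 2·(44/7−8)) = ½·(68/7 − 48/7 − 24/7) = -2/7, so the X-coordinate is (-2/7)/(-2) = 1/7.
[XWZ] = ½·(0·(44/7−4) + (17/7)·(4−0) + 2·(0−(44/7))) = ½·(0 + 68/7 − 88/7) = -10/7, so the Y-coordinate is 5/7.
[XYW] = ½·(0·(8−(44/7)) + 3·(44/7−0) + (17/7)·(0−8)) = ½·(0 + 132/7 − 136/7) = -2/7, so the Z-coordinate is 1/7.
Check: 1/7 + 5/7 + 1/7 = 1.

(1/7, 5/7, 1/7)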